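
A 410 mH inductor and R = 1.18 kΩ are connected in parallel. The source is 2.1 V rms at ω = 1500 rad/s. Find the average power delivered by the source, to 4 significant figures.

X_L = ωL = 615.0 Ω
Parallel: admittances add. Y = 1/R + 1/(jωL)
Y = (0.0008475 − j0.001626) S
|Y| = 0.001834 S → |Z| = 1/|Y| = 545.4 Ω, ∠Z = −∠Y = 62.47°
I = V/|Z| = 3.851 mA
P = VI cos φ = 2.1 × 0.003851 × cos(62.47°) = 3.737 mW

3.737 mW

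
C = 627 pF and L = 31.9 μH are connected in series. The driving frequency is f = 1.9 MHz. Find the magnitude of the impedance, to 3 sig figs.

247 Ω

ω = 2πf = 1.194e+07 rad/s
X_L = ωL = 381 Ω
X_C = 1/(ωC) = 134 Ω
Net reactance X = X_L − X_C = 247 Ω
Z = j247 Ω
|Z| = √(0² + 247²) = 247 Ω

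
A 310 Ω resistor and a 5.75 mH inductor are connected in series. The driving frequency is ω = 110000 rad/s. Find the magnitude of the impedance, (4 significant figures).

704.4 Ω

X_L = ωL = 632.5 Ω
Z = 310.0 + j632.5 Ω
|Z| = √(310.0² + 632.5²) = 704.4 Ω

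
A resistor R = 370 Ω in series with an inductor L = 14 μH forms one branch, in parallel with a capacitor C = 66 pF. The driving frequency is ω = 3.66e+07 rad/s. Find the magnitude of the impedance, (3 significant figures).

X_L = ωL = 512 Ω
X_C = 1/(ωC) = 414 Ω
Branch 1 (R+jX_L): Z₁ = 370 + j512 Ω, |Z₁| = 632 Ω
Branch 2 (−jX_C): Z₂ = −j414 Ω
Parallel: Z = Z₁Z₂/(Z₁+Z₂), |Z| = 683 Ω, ∠Z = -50.7°

683 Ω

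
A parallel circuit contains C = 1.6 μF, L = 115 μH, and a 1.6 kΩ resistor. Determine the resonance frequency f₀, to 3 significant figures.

ω₀ = 1/√(LC) = 1/√(0.000115 × 1.6e-06) = 73720 rad/s
f₀ = ω₀/(2π) = 11.7 kHz

11.7 kHz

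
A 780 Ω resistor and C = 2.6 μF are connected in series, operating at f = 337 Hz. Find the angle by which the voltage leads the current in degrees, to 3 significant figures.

-13.1°

ω = 2πf = 2117 rad/s
X_C = 1/(ωC) = 182 Ω
Z = 780 − j182 Ω
|Z| = √(780² + 182²) = 801 Ω
∠Z = arctan(-182/780) = -13.1°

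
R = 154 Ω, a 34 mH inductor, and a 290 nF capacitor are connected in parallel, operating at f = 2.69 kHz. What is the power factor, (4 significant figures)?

0.8991

ω = 2πf = 16900 rad/s
X_L = ωL = 574.7 Ω
X_C = 1/(ωC) = 204.0 Ω
Parallel: admittances add. Y = 1/R + 1/(jωL) + jωC
Y = (0.006494 + j0.003161) S
|Y| = 0.007222 S → |Z| = 1/|Y| = 138.5 Ω, ∠Z = −∠Y = -25.96°
cos φ = cos(-25.96°) = 0.8991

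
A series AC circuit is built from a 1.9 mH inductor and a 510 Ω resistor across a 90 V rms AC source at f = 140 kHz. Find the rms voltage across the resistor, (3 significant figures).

ω = 2πf = 879600 rad/s
X_L = ωL = 1670 Ω
Z = 510 + j1670 Ω
|Z| = √(510² + 1670²) = 1750 Ω
I = V/|Z| = 51.5 mA
V_R = I·|Z_R| = 0.0515 × 510 = 26.3 V

26.3 V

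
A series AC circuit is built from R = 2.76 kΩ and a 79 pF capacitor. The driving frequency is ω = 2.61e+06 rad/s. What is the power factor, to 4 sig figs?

X_C = 1/(ωC) = 4850 Ω
Z = 2760 − j4850 Ω
|Z| = √(2760² + 4850²) = 5580 Ω
∠Z = arctan(-4850/2760) = -60.36°
cos φ = cos(-60.36°) = 0.4946

0.4946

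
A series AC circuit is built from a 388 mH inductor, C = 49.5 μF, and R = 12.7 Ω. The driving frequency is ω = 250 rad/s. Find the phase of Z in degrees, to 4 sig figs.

51.89°

X_L = ωL = 97.00 Ω
X_C = 1/(ωC) = 80.81 Ω
Net reactance X = X_L − X_C = 16.19 Ω
Z = 12.70 + j16.19 Ω
|Z| = √(12.70² + 16.19²) = 20.58 Ω
∠Z = arctan(16.19/12.70) = 51.89°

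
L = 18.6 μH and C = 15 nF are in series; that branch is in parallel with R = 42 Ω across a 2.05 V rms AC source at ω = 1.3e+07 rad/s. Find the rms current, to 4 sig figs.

49.57 mA

X_L = ωL = 241.8 Ω
X_C = 1/(ωC) = 5.128 Ω
Branch 1: Z₁ = R = 42.00 Ω
Branch 2 (series LC): Z₂ = j(X_L − X_C) = j236.7 Ω
Parallel: Z = Z₁Z₂/(Z₁+Z₂), |Z| = 41.35 Ω, ∠Z = 10.06°
I = V/|Z| = 2.05/41.35 = 49.57 mA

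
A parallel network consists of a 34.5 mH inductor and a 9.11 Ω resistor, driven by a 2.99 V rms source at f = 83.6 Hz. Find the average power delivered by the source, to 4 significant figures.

ω = 2πf = 525.3 rad/s
X_L = ωL = 18.12 Ω
Parallel: admittances add. Y = 1/R + 1/(jωL)
Y = (0.1098 − j0.05518) S
|Y| = 0.1229 S → |Z| = 1/|Y| = 8.139 Ω, ∠Z = −∠Y = 26.69°
I = V/|Z| = 367.3 mA
P = VI cos φ = 2.99 × 0.3673 × cos(26.69°) = 981.4 mW

981.4 mW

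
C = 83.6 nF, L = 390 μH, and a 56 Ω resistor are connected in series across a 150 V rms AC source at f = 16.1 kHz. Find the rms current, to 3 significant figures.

1.55 A

ω = 2πf = 101200 rad/s
X_L = ωL = 39.5 Ω
X_C = 1/(ωC) = 118 Ω
Net reactance X = X_L − X_C = -78.8 Ω
Z = 56.0 − j78.8 Ω
|Z| = √(56.0² + 78.8²) = 96.7 Ω
I = V/|Z| = 150/96.7 = 1.55 A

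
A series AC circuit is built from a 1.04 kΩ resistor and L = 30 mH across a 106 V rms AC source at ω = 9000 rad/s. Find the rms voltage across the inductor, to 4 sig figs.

X_L = ωL = 270.0 Ω
Z = 1040 + j270.0 Ω
|Z| = √(1040² + 270.0²) = 1074 Ω
I = V/|Z| = 98.65 mA
V_L = I·|Z_L| = 0.09865 × 270.0 = 26.64 V

26.64 V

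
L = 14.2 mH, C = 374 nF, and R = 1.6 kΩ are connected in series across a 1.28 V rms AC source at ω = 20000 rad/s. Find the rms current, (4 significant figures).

796.5 μA

X_L = ωL = 284.0 Ω
X_C = 1/(ωC) = 133.7 Ω
Net reactance X = X_L − X_C = 150.3 Ω
Z = 1600 + j150.3 Ω
|Z| = √(1600² + 150.3²) = 1607 Ω
I = V/|Z| = 1.28/1607 = 796.5 μA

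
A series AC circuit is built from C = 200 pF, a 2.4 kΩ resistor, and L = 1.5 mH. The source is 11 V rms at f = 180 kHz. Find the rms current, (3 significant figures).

3.03 mA

ω = 2πf = 1.131e+06 rad/s
X_L = ωL = 1700 Ω
X_C = 1/(ωC) = 4420 Ω
Net reactance X = X_L − X_C = -2720 Ω
Z = 2400 − j2720 Ω
|Z| = √(2400² + 2720²) = 3630 Ω
I = V/|Z| = 11/3630 = 3.03 mA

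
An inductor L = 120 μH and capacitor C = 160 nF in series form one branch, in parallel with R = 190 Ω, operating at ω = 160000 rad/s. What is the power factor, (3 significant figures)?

X_L = ωL = 19.2 Ω
X_C = 1/(ωC) = 39.1 Ω
Branch 1: Z₁ = R = 190 Ω
Branch 2 (series LC): Z₂ = j(X_L − X_C) = −j19.9 Ω
Parallel: Z = Z₁Z₂/(Z₁+Z₂), |Z| = 19.8 Ω, ∠Z = -84.0°
cos φ = cos(-84.0°) = 0.104

0.104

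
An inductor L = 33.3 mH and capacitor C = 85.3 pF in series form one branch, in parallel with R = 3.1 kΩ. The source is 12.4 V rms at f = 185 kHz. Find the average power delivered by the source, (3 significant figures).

49.6 mW

ω = 2πf = 1.162e+06 rad/s
X_L = ωL = 38700 Ω
X_C = 1/(ωC) = 10100 Ω
Branch 1: Z₁ = R = 3100 Ω
Branch 2 (series LC): Z₂ = j(X_L − X_C) = j28600 Ω
Parallel: Z = Z₁Z₂/(Z₁+Z₂), |Z| = 3080 Ω, ∠Z = 6.18°
I = V/|Z| = 4.02 mA
P = VI cos φ = 12.4 × 0.00402 × cos(6.18°) = 49.6 mW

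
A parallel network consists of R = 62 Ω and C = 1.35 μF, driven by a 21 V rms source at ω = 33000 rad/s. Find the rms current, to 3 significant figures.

X_C = 1/(ωC) = 22.4 Ω
Parallel: admittances add. Y = 1/R + jωC
Y = (0.0161 + j0.0445) S
|Y| = 0.0474 S → |Z| = 1/|Y| = 21.1 Ω, ∠Z = −∠Y = -70.1°
I = V/|Z| = 21/21.1 = 995 mA

995 mA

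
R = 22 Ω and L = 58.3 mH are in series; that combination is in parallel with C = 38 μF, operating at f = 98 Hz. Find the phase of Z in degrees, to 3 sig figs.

-14.2°

ω = 2πf = 615.8 rad/s
X_L = ωL = 35.9 Ω
X_C = 1/(ωC) = 42.7 Ω
Branch 1 (R+jX_L): Z₁ = 22.0 + j35.9 Ω, |Z₁| = 42.1 Ω
Branch 2 (−jX_C): Z₂ = −j42.7 Ω
Parallel: Z = Z₁Z₂/(Z₁+Z₂), |Z| = 78.1 Ω, ∠Z = -14.2°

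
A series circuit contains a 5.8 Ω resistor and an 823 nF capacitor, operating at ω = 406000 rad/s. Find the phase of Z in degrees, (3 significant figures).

-27.3°

X_C = 1/(ωC) = 2.99 Ω
Z = 5.80 − j2.99 Ω
|Z| = √(5.80² + 2.99²) = 6.53 Ω
∠Z = arctan(-2.99/5.80) = -27.3°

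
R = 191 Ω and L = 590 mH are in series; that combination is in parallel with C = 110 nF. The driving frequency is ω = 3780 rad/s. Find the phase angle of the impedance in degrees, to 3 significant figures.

37.6°

X_L = ωL = 2230 Ω
X_C = 1/(ωC) = 2410 Ω
Branch 1 (R+jX_L): Z₁ = 191 + j2230 Ω, |Z₁| = 2240 Ω
Branch 2 (−jX_C): Z₂ = −j2410 Ω
Parallel: Z = Z₁Z₂/(Z₁+Z₂), |Z| = 20800 Ω, ∠Z = 37.6°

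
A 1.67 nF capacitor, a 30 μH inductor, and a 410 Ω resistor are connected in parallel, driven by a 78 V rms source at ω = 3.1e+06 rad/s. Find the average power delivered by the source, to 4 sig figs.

X_L = ωL = 93.00 Ω
X_C = 1/(ωC) = 193.2 Ω
Parallel: admittances add. Y = 1/R + 1/(jωL) + jωC
Y = (0.002439 − j0.005576) S
|Y| = 0.006086 S → |Z| = 1/|Y| = 164.3 Ω, ∠Z = −∠Y = 66.37°
I = V/|Z| = 474.7 mA
P = VI cos φ = 78 × 0.4747 × cos(66.37°) = 14.84 W

14.84 W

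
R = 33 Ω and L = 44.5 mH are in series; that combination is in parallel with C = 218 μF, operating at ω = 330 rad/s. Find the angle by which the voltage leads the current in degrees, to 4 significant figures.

-67.37°

X_L = ωL = 14.68 Ω
X_C = 1/(ωC) = 13.90 Ω
Branch 1 (R+jX_L): Z₁ = 33.00 + j14.68 Ω, |Z₁| = 36.12 Ω
Branch 2 (−jX_C): Z₂ = −j13.90 Ω
Parallel: Z = Z₁Z₂/(Z₁+Z₂), |Z| = 15.21 Ω, ∠Z = -67.37°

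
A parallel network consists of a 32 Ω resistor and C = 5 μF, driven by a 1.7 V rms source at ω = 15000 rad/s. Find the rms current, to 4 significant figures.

X_C = 1/(ωC) = 13.33 Ω
Parallel: admittances add. Y = 1/R + jωC
Y = (0.03125 + j0.07500) S
|Y| = 0.08125 S → |Z| = 1/|Y| = 12.31 Ω, ∠Z = −∠Y = -67.38°
I = V/|Z| = 1.7/12.31 = 138.1 mA

138.1 mA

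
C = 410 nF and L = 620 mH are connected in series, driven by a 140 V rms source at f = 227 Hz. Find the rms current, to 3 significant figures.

170 mA

ω = 2πf = 1426 rad/s
X_L = ωL = 884 Ω
X_C = 1/(ωC) = 1710 Ω
Net reactance X = X_L − X_C = -826 Ω
Z = − j826 Ω
|Z| = √(0² + 826²) = 826 Ω
I = V/|Z| = 140/826 = 170 mA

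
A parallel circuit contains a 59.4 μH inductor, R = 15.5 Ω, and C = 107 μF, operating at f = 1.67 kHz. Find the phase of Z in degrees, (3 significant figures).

ω = 2πf = 10490 rad/s
X_L = ωL = 0.623 Ω
X_C = 1/(ωC) = 0.891 Ω
Parallel: admittances add. Y = 1/R + 1/(jωL) + jωC
Y = (0.0645 − j0.482) S
|Y| = 0.486 S → |Z| = 1/|Y| = 2.06 Ω, ∠Z = −∠Y = 82.4°

82.4°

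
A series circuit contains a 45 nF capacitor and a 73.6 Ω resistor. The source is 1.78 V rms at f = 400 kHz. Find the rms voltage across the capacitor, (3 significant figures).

0.212 V

ω = 2πf = 2.513e+06 rad/s
X_C = 1/(ωC) = 8.84 Ω
Z = 73.6 − j8.84 Ω
|Z| = √(73.6² + 8.84²) = 74.1 Ω
I = V/|Z| = 24.0 mA
V_C = I·|Z_C| = 0.0240 × 8.84 = 0.212 V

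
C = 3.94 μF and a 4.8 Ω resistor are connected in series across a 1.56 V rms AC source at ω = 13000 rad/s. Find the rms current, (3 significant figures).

77.6 mA

X_C = 1/(ωC) = 19.5 Ω
Z = 4.80 − j19.5 Ω
|Z| = √(4.80² + 19.5²) = 20.1 Ω
I = V/|Z| = 1.56/20.1 = 77.6 mA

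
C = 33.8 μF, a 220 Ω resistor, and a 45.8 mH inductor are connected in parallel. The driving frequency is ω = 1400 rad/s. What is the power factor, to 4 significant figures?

0.1418

X_L = ωL = 64.12 Ω
X_C = 1/(ωC) = 21.13 Ω
Parallel: admittances add. Y = 1/R + 1/(jωL) + jωC
Y = (0.004545 + j0.03172) S
|Y| = 0.03205 S → |Z| = 1/|Y| = 31.20 Ω, ∠Z = −∠Y = -81.85°
cos φ = cos(-81.85°) = 0.1418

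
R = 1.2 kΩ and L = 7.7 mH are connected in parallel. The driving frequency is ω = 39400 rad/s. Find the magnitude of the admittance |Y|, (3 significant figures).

3.40 mS

X_L = ωL = 303 Ω
Parallel: admittances add. Y = 1/R + 1/(jωL)
Y = (0.000833 − j0.00330) S
|Y| = 0.00340 S → |Z| = 1/|Y| = 294 Ω, ∠Z = −∠Y = 75.8°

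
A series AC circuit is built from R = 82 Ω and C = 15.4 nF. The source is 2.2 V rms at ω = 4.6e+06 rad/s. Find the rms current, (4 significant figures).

X_C = 1/(ωC) = 14.12 Ω
Z = 82.00 − j14.12 Ω
|Z| = √(82.00² + 14.12²) = 83.21 Ω
I = V/|Z| = 2.2/83.21 = 26.44 mA

26.44 mA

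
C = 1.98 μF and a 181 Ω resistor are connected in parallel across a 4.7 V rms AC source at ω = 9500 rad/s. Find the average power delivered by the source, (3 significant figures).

X_C = 1/(ωC) = 53.2 Ω
Parallel: admittances add. Y = 1/R + jωC
Y = (0.00552 + j0.0188) S
|Y| = 0.0196 S → |Z| = 1/|Y| = 51.0 Ω, ∠Z = −∠Y = -73.6°
I = V/|Z| = 92.1 mA
P = VI cos φ = 4.7 × 0.0921 × cos(-73.6°) = 122 mW

122 mW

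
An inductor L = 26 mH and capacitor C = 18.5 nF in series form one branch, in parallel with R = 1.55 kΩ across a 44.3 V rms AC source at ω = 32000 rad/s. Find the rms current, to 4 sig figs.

X_L = ωL = 832.0 Ω
X_C = 1/(ωC) = 1689 Ω
Branch 1: Z₁ = R = 1550 Ω
Branch 2 (series LC): Z₂ = j(X_L − X_C) = −j857.2 Ω
Parallel: Z = Z₁Z₂/(Z₁+Z₂), |Z| = 750.1 Ω, ∠Z = -61.06°
I = V/|Z| = 44.3/750.1 = 59.06 mA

59.06 mA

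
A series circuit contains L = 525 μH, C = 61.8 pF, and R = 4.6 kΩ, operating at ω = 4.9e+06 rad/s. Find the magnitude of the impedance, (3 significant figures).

X_L = ωL = 2570 Ω
X_C = 1/(ωC) = 3300 Ω
Net reactance X = X_L − X_C = -730 Ω
Z = 4600 − j730 Ω
|Z| = √(4600² + 730²) = 4660 Ω

4660 Ω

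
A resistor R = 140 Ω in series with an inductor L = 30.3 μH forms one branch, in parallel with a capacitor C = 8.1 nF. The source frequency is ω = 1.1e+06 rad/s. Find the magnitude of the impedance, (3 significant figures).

X_L = ωL = 33.3 Ω
X_C = 1/(ωC) = 112 Ω
Branch 1 (R+jX_L): Z₁ = 140 + j33.3 Ω, |Z₁| = 144 Ω
Branch 2 (−jX_C): Z₂ = −j112 Ω
Parallel: Z = Z₁Z₂/(Z₁+Z₂), |Z| = 101 Ω, ∠Z = -47.2°

101 Ω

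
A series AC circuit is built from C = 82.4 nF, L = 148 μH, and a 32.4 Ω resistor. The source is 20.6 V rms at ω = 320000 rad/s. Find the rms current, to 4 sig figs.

X_L = ωL = 47.36 Ω
X_C = 1/(ωC) = 37.92 Ω
Net reactance X = X_L − X_C = 9.435 Ω
Z = 32.40 + j9.435 Ω
|Z| = √(32.40² + 9.435²) = 33.75 Ω
I = V/|Z| = 20.6/33.75 = 610.4 mA

610.4 mA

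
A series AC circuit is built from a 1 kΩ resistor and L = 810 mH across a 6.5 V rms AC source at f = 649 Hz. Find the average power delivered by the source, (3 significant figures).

ω = 2πf = 4078 rad/s
X_L = ωL = 3300 Ω
Z = 1000 + j3300 Ω
|Z| = √(1000² + 3300²) = 3450 Ω
∠Z = arctan(3300/1000) = 73.2°
I = V/|Z| = 1.88 mA
P = VI cos φ = 6.5 × 0.00188 × cos(73.2°) = 3.55 mW

3.55 mW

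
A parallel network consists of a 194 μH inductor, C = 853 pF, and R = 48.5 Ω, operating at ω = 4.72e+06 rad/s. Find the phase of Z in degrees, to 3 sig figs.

X_L = ωL = 916 Ω
X_C = 1/(ωC) = 248 Ω
Parallel: admittances add. Y = 1/R + 1/(jωL) + jωC
Y = (0.0206 + j0.00293) S
|Y| = 0.0208 S → |Z| = 1/|Y| = 48.0 Ω, ∠Z = −∠Y = -8.10°

-8.10°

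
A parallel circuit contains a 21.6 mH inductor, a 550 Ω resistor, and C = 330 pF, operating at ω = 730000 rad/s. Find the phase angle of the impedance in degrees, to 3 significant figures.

X_L = ωL = 15800 Ω
X_C = 1/(ωC) = 4150 Ω
Parallel: admittances add. Y = 1/R + 1/(jωL) + jωC
Y = (0.00182 + j0.000177) S
|Y| = 0.00183 S → |Z| = 1/|Y| = 547 Ω, ∠Z = −∠Y = -5.58°

-5.58°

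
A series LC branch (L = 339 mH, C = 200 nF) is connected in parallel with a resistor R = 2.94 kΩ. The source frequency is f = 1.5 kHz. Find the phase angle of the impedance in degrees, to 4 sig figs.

47.81°

ω = 2πf = 9425 rad/s
X_L = ωL = 3195 Ω
X_C = 1/(ωC) = 530.5 Ω
Branch 1: Z₁ = R = 2940 Ω
Branch 2 (series LC): Z₂ = j(X_L − X_C) = j2664 Ω
Parallel: Z = Z₁Z₂/(Z₁+Z₂), |Z| = 1974 Ω, ∠Z = 47.81°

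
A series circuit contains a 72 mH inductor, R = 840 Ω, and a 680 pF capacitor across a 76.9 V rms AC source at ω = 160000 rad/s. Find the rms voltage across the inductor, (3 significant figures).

358 V

X_L = ωL = 11500 Ω
X_C = 1/(ωC) = 9190 Ω
Net reactance X = X_L − X_C = 2330 Ω
Z = 840 + j2330 Ω
|Z| = √(840² + 2330²) = 2480 Ω
I = V/|Z| = 31.1 mA
V_L = I·|Z_L| = 0.0311 × 11500 = 358 V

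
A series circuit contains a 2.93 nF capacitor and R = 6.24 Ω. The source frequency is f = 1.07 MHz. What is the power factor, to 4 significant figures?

0.1220

ω = 2πf = 6.723e+06 rad/s
X_C = 1/(ωC) = 50.77 Ω
Z = 6.240 − j50.77 Ω
|Z| = √(6.240² + 50.77²) = 51.15 Ω
∠Z = arctan(-50.77/6.240) = -82.99°
cos φ = cos(-82.99°) = 0.1220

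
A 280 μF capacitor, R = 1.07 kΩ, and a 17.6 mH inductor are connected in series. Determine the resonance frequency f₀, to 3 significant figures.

ω₀ = 1/√(LC) = 1/√(0.0176 × 0.00028) = 450.5 rad/s
f₀ = ω₀/(2π) = 71.7 Hz

71.7 Hz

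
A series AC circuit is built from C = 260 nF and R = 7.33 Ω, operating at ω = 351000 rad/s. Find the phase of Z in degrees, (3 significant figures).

-56.2°

X_C = 1/(ωC) = 11.0 Ω
Z = 7.33 − j11.0 Ω
|Z| = √(7.33² + 11.0²) = 13.2 Ω
∠Z = arctan(-11.0/7.33) = -56.2°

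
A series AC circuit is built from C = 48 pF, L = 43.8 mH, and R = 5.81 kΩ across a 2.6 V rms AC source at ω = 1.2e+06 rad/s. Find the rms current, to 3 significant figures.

X_L = ωL = 52600 Ω
X_C = 1/(ωC) = 17400 Ω
Net reactance X = X_L − X_C = 35200 Ω
Z = 5810 + j35200 Ω
|Z| = √(5810² + 35200²) = 35700 Ω
I = V/|Z| = 2.6/35700 = 72.9 μA

72.9 μA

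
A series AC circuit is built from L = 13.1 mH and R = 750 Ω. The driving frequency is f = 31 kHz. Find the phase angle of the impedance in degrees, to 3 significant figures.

73.6°

ω = 2πf = 194800 rad/s
X_L = ωL = 2550 Ω
Z = 750 + j2550 Ω
|Z| = √(750² + 2550²) = 2660 Ω
∠Z = arctan(2550/750) = 73.6°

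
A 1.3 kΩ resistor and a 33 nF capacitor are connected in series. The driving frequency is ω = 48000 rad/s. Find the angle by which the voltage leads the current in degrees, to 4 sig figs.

-25.90°

X_C = 1/(ωC) = 631.3 Ω
Z = 1300 − j631.3 Ω
|Z| = √(1300² + 631.3²) = 1445 Ω
∠Z = arctan(-631.3/1300) = -25.90°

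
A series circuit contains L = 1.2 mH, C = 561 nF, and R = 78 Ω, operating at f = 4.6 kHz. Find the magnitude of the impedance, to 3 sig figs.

82.5 Ω

ω = 2πf = 28900 rad/s
X_L = ωL = 34.7 Ω
X_C = 1/(ωC) = 61.7 Ω
Net reactance X = X_L − X_C = -27.0 Ω
Z = 78.0 − j27.0 Ω
|Z| = √(78.0² + 27.0²) = 82.5 Ω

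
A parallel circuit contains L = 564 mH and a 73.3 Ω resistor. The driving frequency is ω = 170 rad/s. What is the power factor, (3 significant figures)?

0.794

X_L = ωL = 95.9 Ω
Parallel: admittances add. Y = 1/R + 1/(jωL)
Y = (0.0136 − j0.0104) S
|Y| = 0.0172 S → |Z| = 1/|Y| = 58.2 Ω, ∠Z = −∠Y = 37.4°
cos φ = cos(37.4°) = 0.794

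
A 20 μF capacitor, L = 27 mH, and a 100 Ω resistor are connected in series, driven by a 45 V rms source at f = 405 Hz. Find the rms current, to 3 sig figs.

ω = 2πf = 2545 rad/s
X_L = ωL = 68.7 Ω
X_C = 1/(ωC) = 19.6 Ω
Net reactance X = X_L − X_C = 49.1 Ω
Z = 100 + j49.1 Ω
|Z| = √(100² + 49.1²) = 111 Ω
I = V/|Z| = 45/111 = 404 mA

404 mA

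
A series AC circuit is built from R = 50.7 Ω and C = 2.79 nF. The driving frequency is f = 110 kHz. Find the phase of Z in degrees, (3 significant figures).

-84.4°

ω = 2πf = 691200 rad/s
X_C = 1/(ωC) = 519 Ω
Z = 50.7 − j519 Ω
|Z| = √(50.7² + 519²) = 521 Ω
∠Z = arctan(-519/50.7) = -84.4°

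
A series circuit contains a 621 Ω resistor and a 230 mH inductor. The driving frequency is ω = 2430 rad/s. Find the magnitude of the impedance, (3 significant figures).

X_L = ωL = 559 Ω
Z = 621 + j559 Ω
|Z| = √(621² + 559²) = 835 Ω

835 Ω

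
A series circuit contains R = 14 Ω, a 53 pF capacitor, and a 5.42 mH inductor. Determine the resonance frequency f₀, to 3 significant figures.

297 kHz

ω₀ = 1/√(LC) = 1/√(0.00542 × 5.3e-11) = 1.866e+06 rad/s
f₀ = ω₀/(2π) = 297 kHz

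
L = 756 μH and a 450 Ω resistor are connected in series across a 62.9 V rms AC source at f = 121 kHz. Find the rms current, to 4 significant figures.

86.17 mA

ω = 2πf = 760300 rad/s
X_L = ωL = 574.8 Ω
Z = 450.0 + j574.8 Ω
|Z| = √(450.0² + 574.8²) = 730.0 Ω
I = V/|Z| = 62.9/730.0 = 86.17 mA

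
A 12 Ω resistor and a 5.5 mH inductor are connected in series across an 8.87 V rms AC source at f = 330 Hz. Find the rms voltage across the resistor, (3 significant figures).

6.43 V

ω = 2πf = 2073 rad/s
X_L = ωL = 11.4 Ω
Z = 12.0 + j11.4 Ω
|Z| = √(12.0² + 11.4²) = 16.6 Ω
I = V/|Z| = 536 mA
V_R = I·|Z_R| = 0.536 × 12.0 = 6.43 V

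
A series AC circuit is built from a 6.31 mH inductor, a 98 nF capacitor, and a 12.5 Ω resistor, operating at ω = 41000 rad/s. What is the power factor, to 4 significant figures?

X_L = ωL = 258.7 Ω
X_C = 1/(ωC) = 248.9 Ω
Net reactance X = X_L − X_C = 9.830 Ω
Z = 12.50 + j9.830 Ω
|Z| = √(12.50² + 9.830²) = 15.90 Ω
∠Z = arctan(9.830/12.50) = 38.18°
cos φ = cos(38.18°) = 0.7861

0.7861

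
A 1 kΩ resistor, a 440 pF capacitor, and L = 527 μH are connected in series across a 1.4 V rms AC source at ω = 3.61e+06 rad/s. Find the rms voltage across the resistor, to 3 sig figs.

0.865 V

X_L = ωL = 1900 Ω
X_C = 1/(ωC) = 630 Ω
Net reactance X = X_L − X_C = 1270 Ω
Z = 1000 + j1270 Ω
|Z| = √(1000² + 1270²) = 1620 Ω
I = V/|Z| = 865 μA
V_R = I·|Z_R| = 0.000865 × 1000 = 0.865 V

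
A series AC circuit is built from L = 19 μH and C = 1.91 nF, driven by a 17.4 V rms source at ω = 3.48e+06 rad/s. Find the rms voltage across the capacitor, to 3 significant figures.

31.0 V

X_L = ωL = 66.1 Ω
X_C = 1/(ωC) = 150 Ω
Net reactance X = X_L − X_C = -84.3 Ω
Z = − j84.3 Ω
|Z| = √(0² + 84.3²) = 84.3 Ω
I = V/|Z| = 206 mA
V_C = I·|Z_C| = 0.206 × 150 = 31.0 V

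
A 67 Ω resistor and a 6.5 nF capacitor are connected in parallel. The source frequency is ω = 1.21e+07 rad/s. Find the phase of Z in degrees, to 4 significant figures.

X_C = 1/(ωC) = 12.71 Ω
Parallel: admittances add. Y = 1/R + jωC
Y = (0.01493 + j0.07865) S
|Y| = 0.08005 S → |Z| = 1/|Y| = 12.49 Ω, ∠Z = −∠Y = -79.25°

-79.25°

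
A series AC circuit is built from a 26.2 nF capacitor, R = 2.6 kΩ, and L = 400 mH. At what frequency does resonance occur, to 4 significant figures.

1.555 kHz

ω₀ = 1/√(LC) = 1/√(0.4 × 2.62e-08) = 9768 rad/s
f₀ = ω₀/(2π) = 1.555 kHz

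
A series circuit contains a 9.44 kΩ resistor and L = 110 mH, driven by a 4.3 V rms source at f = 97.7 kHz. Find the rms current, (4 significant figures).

63.07 μA

ω = 2πf = 613900 rad/s
X_L = ωL = 67530 Ω
Z = 9440 + j67530 Ω
|Z| = √(9440² + 67530²) = 68180 Ω
I = V/|Z| = 4.3/68180 = 63.07 μA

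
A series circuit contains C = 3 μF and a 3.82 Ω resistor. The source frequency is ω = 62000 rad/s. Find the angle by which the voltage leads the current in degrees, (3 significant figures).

X_C = 1/(ωC) = 5.38 Ω
Z = 3.82 − j5.38 Ω
|Z| = √(3.82² + 5.38²) = 6.60 Ω
∠Z = arctan(-5.38/3.82) = -54.6°

-54.6°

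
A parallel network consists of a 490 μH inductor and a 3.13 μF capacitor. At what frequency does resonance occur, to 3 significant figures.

ω₀ = 1/√(LC) = 1/√(0.00049 × 3.13e-06) = 25530 rad/s
f₀ = ω₀/(2π) = 4.06 kHz

4.06 kHz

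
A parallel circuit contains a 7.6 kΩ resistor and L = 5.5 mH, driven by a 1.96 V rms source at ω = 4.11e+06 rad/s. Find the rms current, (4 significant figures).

272.1 μA

X_L = ωL = 22600 Ω
Parallel: admittances add. Y = 1/R + 1/(jωL)
Y = (0.0001316 − j4.424e-05) S
|Y| = 0.0001388 S → |Z| = 1/|Y| = 7204 Ω, ∠Z = −∠Y = 18.58°
I = V/|Z| = 1.96/7204 = 272.1 μA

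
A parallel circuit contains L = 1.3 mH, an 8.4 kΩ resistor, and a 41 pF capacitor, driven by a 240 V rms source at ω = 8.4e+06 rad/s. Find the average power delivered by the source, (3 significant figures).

6.86 W

X_L = ωL = 10900 Ω
X_C = 1/(ωC) = 2900 Ω
Parallel: admittances add. Y = 1/R + 1/(jωL) + jωC
Y = (0.000119 + j0.000253) S
|Y| = 0.000279 S → |Z| = 1/|Y| = 3580 Ω, ∠Z = −∠Y = -64.8°
I = V/|Z| = 67.1 mA
P = VI cos φ = 240 × 0.0671 × cos(-64.8°) = 6.86 W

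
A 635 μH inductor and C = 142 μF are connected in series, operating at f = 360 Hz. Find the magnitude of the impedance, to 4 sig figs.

1.677 Ω

ω = 2πf = 2262 rad/s
X_L = ωL = 1.436 Ω
X_C = 1/(ωC) = 3.113 Ω
Net reactance X = X_L − X_C = -1.677 Ω
Z = − j1.677 Ω
|Z| = √(0² + 1.677²) = 1.677 Ω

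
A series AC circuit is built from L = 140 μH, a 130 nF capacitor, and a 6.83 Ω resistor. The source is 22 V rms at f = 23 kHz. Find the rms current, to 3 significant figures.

ω = 2πf = 144500 rad/s
X_L = ωL = 20.2 Ω
X_C = 1/(ωC) = 53.2 Ω
Net reactance X = X_L − X_C = -33.0 Ω
Z = 6.83 − j33.0 Ω
|Z| = √(6.83² + 33.0²) = 33.7 Ω
I = V/|Z| = 22/33.7 = 653 mA

653 mA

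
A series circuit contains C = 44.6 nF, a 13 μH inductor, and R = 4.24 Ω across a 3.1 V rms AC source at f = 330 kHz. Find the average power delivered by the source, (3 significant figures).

ω = 2πf = 2.073e+06 rad/s
X_L = ωL = 27.0 Ω
X_C = 1/(ωC) = 10.8 Ω
Net reactance X = X_L − X_C = 16.1 Ω
Z = 4.24 + j16.1 Ω
|Z| = √(4.24² + 16.1²) = 16.7 Ω
∠Z = arctan(16.1/4.24) = 75.3°
I = V/|Z| = 186 mA
P = VI cos φ = 3.1 × 0.186 × cos(75.3°) = 146 mW

146 mW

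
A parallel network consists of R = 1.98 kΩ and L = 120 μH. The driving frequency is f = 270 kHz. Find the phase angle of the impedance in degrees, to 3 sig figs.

84.1°

ω = 2πf = 1.696e+06 rad/s
X_L = ωL = 204 Ω
Parallel: admittances add. Y = 1/R + 1/(jωL)
Y = (0.000505 − j0.00491) S
|Y| = 0.00494 S → |Z| = 1/|Y| = 203 Ω, ∠Z = −∠Y = 84.1°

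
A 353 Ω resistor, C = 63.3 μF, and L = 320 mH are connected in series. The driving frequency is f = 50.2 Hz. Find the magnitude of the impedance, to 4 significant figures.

356.6 Ω

ω = 2πf = 315.4 rad/s
X_L = ωL = 100.9 Ω
X_C = 1/(ωC) = 50.09 Ω
Net reactance X = X_L − X_C = 50.85 Ω
Z = 353.0 + j50.85 Ω
|Z| = √(353.0² + 50.85²) = 356.6 Ω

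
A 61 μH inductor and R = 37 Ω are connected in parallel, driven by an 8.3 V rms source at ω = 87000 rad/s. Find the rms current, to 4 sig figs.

1.580 A

X_L = ωL = 5.307 Ω
Parallel: admittances add. Y = 1/R + 1/(jωL)
Y = (0.02703 − j0.1884) S
|Y| = 0.1904 S → |Z| = 1/|Y| = 5.253 Ω, ∠Z = −∠Y = 81.84°
I = V/|Z| = 8.3/5.253 = 1.580 A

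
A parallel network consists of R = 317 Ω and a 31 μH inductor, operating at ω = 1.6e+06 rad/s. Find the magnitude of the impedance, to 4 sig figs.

49.00 Ω

X_L = ωL = 49.60 Ω
Parallel: admittances add. Y = 1/R + 1/(jωL)
Y = (0.003155 − j0.02016) S
|Y| = 0.02041 S → |Z| = 1/|Y| = 49.00 Ω, ∠Z = −∠Y = 81.11°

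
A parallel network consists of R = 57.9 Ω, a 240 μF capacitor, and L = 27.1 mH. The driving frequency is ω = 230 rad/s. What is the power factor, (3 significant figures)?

0.162

X_L = ωL = 6.23 Ω
X_C = 1/(ωC) = 18.1 Ω
Parallel: admittances add. Y = 1/R + 1/(jωL) + jωC
Y = (0.0173 − j0.105) S
|Y| = 0.107 S → |Z| = 1/|Y| = 9.38 Ω, ∠Z = −∠Y = 80.7°
cos φ = cos(80.7°) = 0.162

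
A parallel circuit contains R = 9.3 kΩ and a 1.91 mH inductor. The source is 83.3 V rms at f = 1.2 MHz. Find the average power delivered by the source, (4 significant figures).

ω = 2πf = 7.54e+06 rad/s
X_L = ωL = 14400 Ω
Parallel: admittances add. Y = 1/R + 1/(jωL)
Y = (0.0001075 − j6.944e-05) S
|Y| = 0.0001280 S → |Z| = 1/|Y| = 7813 Ω, ∠Z = −∠Y = 32.85°
I = V/|Z| = 10.66 mA
P = VI cos φ = 83.3 × 0.01066 × cos(32.85°) = 746.1 mW

746.1 mW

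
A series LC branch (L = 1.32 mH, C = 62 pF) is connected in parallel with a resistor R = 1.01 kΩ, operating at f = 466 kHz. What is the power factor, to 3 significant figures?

ω = 2πf = 2.928e+06 rad/s
X_L = ωL = 3860 Ω
X_C = 1/(ωC) = 5510 Ω
Branch 1: Z₁ = R = 1010 Ω
Branch 2 (series LC): Z₂ = j(X_L − X_C) = −j1640 Ω
Parallel: Z = Z₁Z₂/(Z₁+Z₂), |Z| = 861 Ω, ∠Z = -31.6°
cos φ = cos(-31.6°) = 0.852

0.852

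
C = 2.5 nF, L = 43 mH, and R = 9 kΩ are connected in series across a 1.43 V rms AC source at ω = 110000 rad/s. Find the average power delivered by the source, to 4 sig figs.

X_L = ωL = 4730 Ω
X_C = 1/(ωC) = 3636 Ω
Net reactance X = X_L − X_C = 1094 Ω
Z = 9000 + j1094 Ω
|Z| = √(9000² + 1094²) = 9066 Ω
∠Z = arctan(1094/9000) = 6.928°
I = V/|Z| = 157.7 μA
P = VI cos φ = 1.43 × 0.0001577 × cos(6.928°) = 223.9 μW

223.9 μW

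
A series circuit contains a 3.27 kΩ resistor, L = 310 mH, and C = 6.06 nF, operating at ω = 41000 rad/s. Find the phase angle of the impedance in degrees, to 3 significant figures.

X_L = ωL = 12700 Ω
X_C = 1/(ωC) = 4020 Ω
Net reactance X = X_L − X_C = 8690 Ω
Z = 3270 + j8690 Ω
|Z| = √(3270² + 8690²) = 9280 Ω
∠Z = arctan(8690/3270) = 69.4°

69.4°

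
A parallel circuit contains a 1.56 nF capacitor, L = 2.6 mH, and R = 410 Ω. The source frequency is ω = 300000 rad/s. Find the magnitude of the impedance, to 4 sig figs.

X_L = ωL = 780.0 Ω
X_C = 1/(ωC) = 2137 Ω
Parallel: admittances add. Y = 1/R + 1/(jωL) + jωC
Y = (0.002439 − j0.0008141) S
|Y| = 0.002571 S → |Z| = 1/|Y| = 388.9 Ω, ∠Z = −∠Y = 18.46°

388.9 Ω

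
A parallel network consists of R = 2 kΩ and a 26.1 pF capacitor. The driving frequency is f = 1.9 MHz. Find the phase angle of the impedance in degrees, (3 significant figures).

ω = 2πf = 1.194e+07 rad/s
X_C = 1/(ωC) = 3210 Ω
Parallel: admittances add. Y = 1/R + jωC
Y = (0.000500 + j0.000312) S
|Y| = 0.000589 S → |Z| = 1/|Y| = 1700 Ω, ∠Z = −∠Y = -31.9°

-31.9°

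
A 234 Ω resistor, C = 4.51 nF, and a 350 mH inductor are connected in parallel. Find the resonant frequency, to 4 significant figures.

4.006 kHz

ω₀ = 1/√(LC) = 1/√(0.35 × 4.51e-09) = 25170 rad/s
f₀ = ω₀/(2π) = 4.006 kHz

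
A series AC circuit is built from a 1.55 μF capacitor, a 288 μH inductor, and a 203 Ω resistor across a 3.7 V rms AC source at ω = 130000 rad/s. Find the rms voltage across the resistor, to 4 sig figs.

X_L = ωL = 37.44 Ω
X_C = 1/(ωC) = 4.963 Ω
Net reactance X = X_L − X_C = 32.48 Ω
Z = 203.0 + j32.48 Ω
|Z| = √(203.0² + 32.48²) = 205.6 Ω
I = V/|Z| = 18.00 mA
V_R = I·|Z_R| = 0.01800 × 203.0 = 3.654 V

3.654 V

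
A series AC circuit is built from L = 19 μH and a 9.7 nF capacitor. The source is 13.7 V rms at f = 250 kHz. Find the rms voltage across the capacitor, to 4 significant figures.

25.13 V

ω = 2πf = 1.571e+06 rad/s
X_L = ωL = 29.85 Ω
X_C = 1/(ωC) = 65.63 Ω
Net reactance X = X_L − X_C = -35.79 Ω
Z = − j35.79 Ω
|Z| = √(0² + 35.79²) = 35.79 Ω
I = V/|Z| = 382.8 mA
V_C = I·|Z_C| = 0.3828 × 65.63 = 25.13 V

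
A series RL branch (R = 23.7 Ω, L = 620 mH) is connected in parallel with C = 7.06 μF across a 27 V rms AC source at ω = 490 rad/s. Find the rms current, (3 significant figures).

8.55 mA

X_L = ωL = 304 Ω
X_C = 1/(ωC) = 289 Ω
Branch 1 (R+jX_L): Z₁ = 23.7 + j304 Ω, |Z₁| = 305 Ω
Branch 2 (−jX_C): Z₂ = −j289 Ω
Parallel: Z = Z₁Z₂/(Z₁+Z₂), |Z| = 3160 Ω, ∠Z = -36.3°
I = V/|Z| = 27/3160 = 8.55 mA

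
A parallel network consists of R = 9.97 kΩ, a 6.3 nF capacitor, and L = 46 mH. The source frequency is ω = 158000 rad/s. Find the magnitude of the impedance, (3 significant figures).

1160 Ω

X_L = ωL = 7270 Ω
X_C = 1/(ωC) = 1000 Ω
Parallel: admittances add. Y = 1/R + 1/(jωL) + jωC
Y = (0.000100 + j0.000858) S
|Y| = 0.000864 S → |Z| = 1/|Y| = 1160 Ω, ∠Z = −∠Y = -83.3°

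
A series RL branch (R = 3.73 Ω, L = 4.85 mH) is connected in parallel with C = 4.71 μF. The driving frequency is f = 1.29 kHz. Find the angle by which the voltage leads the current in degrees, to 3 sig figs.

-79.5°

ω = 2πf = 8105 rad/s
X_L = ωL = 39.3 Ω
X_C = 1/(ωC) = 26.2 Ω
Branch 1 (R+jX_L): Z₁ = 3.73 + j39.3 Ω, |Z₁| = 39.5 Ω
Branch 2 (−jX_C): Z₂ = −j26.2 Ω
Parallel: Z = Z₁Z₂/(Z₁+Z₂), |Z| = 75.9 Ω, ∠Z = -79.5°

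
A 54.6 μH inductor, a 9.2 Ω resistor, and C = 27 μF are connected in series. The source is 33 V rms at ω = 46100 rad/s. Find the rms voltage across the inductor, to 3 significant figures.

8.88 V

X_L = ωL = 2.52 Ω
X_C = 1/(ωC) = 0.803 Ω
Net reactance X = X_L − X_C = 1.71 Ω
Z = 9.20 + j1.71 Ω
|Z| = √(9.20² + 1.71²) = 9.36 Ω
I = V/|Z| = 3.53 A
V_L = I·|Z_L| = 3.53 × 2.52 = 8.88 V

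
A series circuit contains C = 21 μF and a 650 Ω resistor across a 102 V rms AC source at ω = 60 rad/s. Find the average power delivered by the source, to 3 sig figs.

6.43 W

X_C = 1/(ωC) = 794 Ω
Z = 650 − j794 Ω
|Z| = √(650² + 794²) = 1030 Ω
∠Z = arctan(-794/650) = -50.7°
I = V/|Z| = 99.4 mA
P = VI cos φ = 102 × 0.0994 × cos(-50.7°) = 6.43 W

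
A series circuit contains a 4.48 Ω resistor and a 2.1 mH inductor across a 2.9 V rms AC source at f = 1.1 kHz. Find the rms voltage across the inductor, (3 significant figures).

2.77 V

ω = 2πf = 6912 rad/s
X_L = ωL = 14.5 Ω
Z = 4.48 + j14.5 Ω
|Z| = √(4.48² + 14.5²) = 15.2 Ω
I = V/|Z| = 191 mA
V_L = I·|Z_L| = 0.191 × 14.5 = 2.77 V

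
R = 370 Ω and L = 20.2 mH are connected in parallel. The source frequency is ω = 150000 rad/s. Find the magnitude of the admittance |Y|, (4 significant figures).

X_L = ωL = 3030 Ω
Parallel: admittances add. Y = 1/R + 1/(jωL)
Y = (0.002703 − j0.0003300) S
|Y| = 0.002723 S → |Z| = 1/|Y| = 367.3 Ω, ∠Z = −∠Y = 6.962°

2.723 mS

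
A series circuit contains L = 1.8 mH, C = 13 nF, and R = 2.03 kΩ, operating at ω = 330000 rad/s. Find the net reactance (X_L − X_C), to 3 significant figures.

361 Ω

X_L = ωL = 594 Ω
X_C = 1/(ωC) = 233 Ω
X = 594 − 233 = 361 Ω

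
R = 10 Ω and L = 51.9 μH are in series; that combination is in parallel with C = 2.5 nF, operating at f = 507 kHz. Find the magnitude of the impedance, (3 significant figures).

507 Ω

ω = 2πf = 3.186e+06 rad/s
X_L = ωL = 165 Ω
X_C = 1/(ωC) = 126 Ω
Branch 1 (R+jX_L): Z₁ = 10.0 + j165 Ω, |Z₁| = 166 Ω
Branch 2 (−jX_C): Z₂ = −j126 Ω
Parallel: Z = Z₁Z₂/(Z₁+Z₂), |Z| = 507 Ω, ∠Z = -79.3°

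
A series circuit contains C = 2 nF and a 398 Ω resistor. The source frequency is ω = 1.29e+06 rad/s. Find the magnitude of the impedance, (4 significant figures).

X_C = 1/(ωC) = 387.6 Ω
Z = 398.0 − j387.6 Ω
|Z| = √(398.0² + 387.6²) = 555.5 Ω

555.5 Ω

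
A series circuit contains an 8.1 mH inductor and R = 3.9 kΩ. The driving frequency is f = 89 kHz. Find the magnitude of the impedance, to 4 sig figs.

5977 Ω

ω = 2πf = 559200 rad/s
X_L = ωL = 4530 Ω
Z = 3900 + j4530 Ω
|Z| = √(3900² + 4530²) = 5977 Ω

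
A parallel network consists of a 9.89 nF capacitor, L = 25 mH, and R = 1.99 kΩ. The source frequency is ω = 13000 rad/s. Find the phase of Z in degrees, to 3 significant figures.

X_L = ωL = 325 Ω
X_C = 1/(ωC) = 7780 Ω
Parallel: admittances add. Y = 1/R + 1/(jωL) + jωC
Y = (0.000503 − j0.00295) S
|Y| = 0.00299 S → |Z| = 1/|Y| = 334 Ω, ∠Z = −∠Y = 80.3°

80.3°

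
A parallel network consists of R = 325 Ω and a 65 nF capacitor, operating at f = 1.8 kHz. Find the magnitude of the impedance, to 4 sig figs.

ω = 2πf = 11310 rad/s
X_C = 1/(ωC) = 1360 Ω
Parallel: admittances add. Y = 1/R + jωC
Y = (0.003077 + j0.0007351) S
|Y| = 0.003164 S → |Z| = 1/|Y| = 316.1 Ω, ∠Z = −∠Y = -13.44°

316.1 Ω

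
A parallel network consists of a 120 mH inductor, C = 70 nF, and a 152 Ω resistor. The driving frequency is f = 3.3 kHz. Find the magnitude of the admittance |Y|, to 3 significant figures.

6.66 mS

ω = 2πf = 20730 rad/s
X_L = ωL = 2490 Ω
X_C = 1/(ωC) = 689 Ω
Parallel: admittances add. Y = 1/R + 1/(jωL) + jωC
Y = (0.00658 + j0.00105) S
|Y| = 0.00666 S → |Z| = 1/|Y| = 150 Ω, ∠Z = −∠Y = -9.06°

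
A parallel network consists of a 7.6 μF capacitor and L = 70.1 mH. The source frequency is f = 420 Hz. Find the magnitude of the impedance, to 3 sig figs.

68.3 Ω

ω = 2πf = 2639 rad/s
X_L = ωL = 185 Ω
X_C = 1/(ωC) = 49.9 Ω
Parallel: admittances add. Y = 1/(jωL) + jωC
Y = (0 + j0.0147) S
|Y| = 0.0147 S → |Z| = 1/|Y| = 68.3 Ω, ∠Z = −∠Y = -90.0°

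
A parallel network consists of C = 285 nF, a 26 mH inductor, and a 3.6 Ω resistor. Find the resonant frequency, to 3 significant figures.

ω₀ = 1/√(LC) = 1/√(0.026 × 2.85e-07) = 11620 rad/s
f₀ = ω₀/(2π) = 1.85 kHz

1.85 kHz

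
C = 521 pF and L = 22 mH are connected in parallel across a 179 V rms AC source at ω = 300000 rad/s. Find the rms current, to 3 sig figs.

X_L = ωL = 6600 Ω
X_C = 1/(ωC) = 6400 Ω
Parallel: admittances add. Y = 1/(jωL) + jωC
Y = (0 + j4.78e-06) S
|Y| = 4.78e-06 S → |Z| = 1/|Y| = 209000 Ω, ∠Z = −∠Y = -90.0°
I = V/|Z| = 179/209000 = 856 μA

856 μA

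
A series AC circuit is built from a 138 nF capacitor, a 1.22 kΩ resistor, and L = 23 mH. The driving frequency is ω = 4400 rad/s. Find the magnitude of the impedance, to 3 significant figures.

1970 Ω

X_L = ωL = 101 Ω
X_C = 1/(ωC) = 1650 Ω
Net reactance X = X_L − X_C = -1550 Ω
Z = 1220 − j1550 Ω
|Z| = √(1220² + 1550²) = 1970 Ω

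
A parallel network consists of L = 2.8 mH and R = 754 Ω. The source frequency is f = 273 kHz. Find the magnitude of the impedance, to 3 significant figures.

745 Ω

ω = 2πf = 1.715e+06 rad/s
X_L = ωL = 4800 Ω
Parallel: admittances add. Y = 1/R + 1/(jωL)
Y = (0.00133 − j0.000208) S
|Y| = 0.00134 S → |Z| = 1/|Y| = 745 Ω, ∠Z = −∠Y = 8.92°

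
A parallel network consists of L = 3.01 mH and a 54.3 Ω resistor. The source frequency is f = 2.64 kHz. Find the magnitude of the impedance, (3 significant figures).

36.8 Ω

ω = 2πf = 16590 rad/s
X_L = ωL = 49.9 Ω
Parallel: admittances add. Y = 1/R + 1/(jωL)
Y = (0.0184 − j0.0200) S
|Y| = 0.0272 S → |Z| = 1/|Y| = 36.8 Ω, ∠Z = −∠Y = 47.4°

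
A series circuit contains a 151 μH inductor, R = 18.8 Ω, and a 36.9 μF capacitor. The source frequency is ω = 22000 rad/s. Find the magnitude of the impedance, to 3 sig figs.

X_L = ωL = 3.32 Ω
X_C = 1/(ωC) = 1.23 Ω
Net reactance X = X_L − X_C = 2.09 Ω
Z = 18.8 + j2.09 Ω
|Z| = √(18.8² + 2.09²) = 18.9 Ω

18.9 Ω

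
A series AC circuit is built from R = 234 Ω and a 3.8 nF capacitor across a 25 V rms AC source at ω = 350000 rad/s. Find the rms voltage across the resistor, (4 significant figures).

7.429 V

X_C = 1/(ωC) = 751.9 Ω
Z = 234.0 − j751.9 Ω
|Z| = √(234.0² + 751.9²) = 787.5 Ω
I = V/|Z| = 31.75 mA
V_R = I·|Z_R| = 0.03175 × 234.0 = 7.429 V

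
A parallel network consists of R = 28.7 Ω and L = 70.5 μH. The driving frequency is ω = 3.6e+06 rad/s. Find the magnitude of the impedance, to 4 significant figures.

X_L = ωL = 253.8 Ω
Parallel: admittances add. Y = 1/R + 1/(jωL)
Y = (0.03484 − j0.003940) S
|Y| = 0.03507 S → |Z| = 1/|Y| = 28.52 Ω, ∠Z = −∠Y = 6.452°

28.52 Ω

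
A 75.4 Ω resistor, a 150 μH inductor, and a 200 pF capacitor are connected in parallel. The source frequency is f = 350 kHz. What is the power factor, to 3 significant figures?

0.981

ω = 2πf = 2.199e+06 rad/s
X_L = ωL = 330 Ω
X_C = 1/(ωC) = 2270 Ω
Parallel: admittances add. Y = 1/R + 1/(jωL) + jωC
Y = (0.0133 − j0.00259) S
|Y| = 0.0135 S → |Z| = 1/|Y| = 74.0 Ω, ∠Z = −∠Y = 11.1°
cos φ = cos(11.1°) = 0.981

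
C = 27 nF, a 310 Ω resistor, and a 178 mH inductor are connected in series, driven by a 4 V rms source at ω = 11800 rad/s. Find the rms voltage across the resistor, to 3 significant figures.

1.14 V

X_L = ωL = 2100 Ω
X_C = 1/(ωC) = 3140 Ω
Net reactance X = X_L − X_C = -1040 Ω
Z = 310 − j1040 Ω
|Z| = √(310² + 1040²) = 1080 Ω
I = V/|Z| = 3.69 mA
V_R = I·|Z_R| = 0.00369 × 310 = 1.14 V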